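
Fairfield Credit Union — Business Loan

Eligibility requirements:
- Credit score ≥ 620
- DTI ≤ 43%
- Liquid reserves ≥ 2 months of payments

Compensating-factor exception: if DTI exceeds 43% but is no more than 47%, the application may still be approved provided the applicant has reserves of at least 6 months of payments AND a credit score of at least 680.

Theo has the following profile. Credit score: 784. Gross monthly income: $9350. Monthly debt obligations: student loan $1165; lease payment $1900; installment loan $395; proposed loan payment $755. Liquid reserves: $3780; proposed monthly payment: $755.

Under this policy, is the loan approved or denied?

Credit score 784 ≥ 620 (meets base)
Total debts = (1,165 + 1,900 + 395 + 755) = 4,215. DTI = 4,215/9,350 = 45.1% > 43% — standard DTI limit exceeded.
Liquid reserves cover 3,780/755 = 5.0 months — ≥ 2 required
DTI 45.1% is within the 43%–47% exception band; checking compensating factors.
Reserves 5.0 < 6 months; credit score 784 ≥ 680.
Compensating-factor requirement not fully met.

Denied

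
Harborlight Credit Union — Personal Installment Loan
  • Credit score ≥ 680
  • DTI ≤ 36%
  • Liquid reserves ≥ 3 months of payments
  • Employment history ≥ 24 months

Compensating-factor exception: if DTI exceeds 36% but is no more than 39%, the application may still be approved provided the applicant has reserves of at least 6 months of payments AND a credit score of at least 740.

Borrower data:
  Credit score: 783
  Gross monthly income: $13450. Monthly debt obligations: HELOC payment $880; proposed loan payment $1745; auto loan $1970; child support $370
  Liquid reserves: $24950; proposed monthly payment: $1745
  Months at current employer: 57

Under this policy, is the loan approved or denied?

Approved

Credit score 783 ≥ 680 (meets base)
Total debts = (880 + 1,745 + 1,970 + 370) = 4,965. DTI = 4,965/13,450 = 36.9% > 36% — standard DTI limit exceeded.
Reserves = 24,950/1,745 = 14.3 months ≥ 3
Employment 57 ≥ 24 months
DTI 36.9% is within the 36%–39% exception band; checking compensating factors.
Override check — reserves: 14.3 mo (ok); score: 783 (ok).
Both override conditions satisfied; DTI exception granted.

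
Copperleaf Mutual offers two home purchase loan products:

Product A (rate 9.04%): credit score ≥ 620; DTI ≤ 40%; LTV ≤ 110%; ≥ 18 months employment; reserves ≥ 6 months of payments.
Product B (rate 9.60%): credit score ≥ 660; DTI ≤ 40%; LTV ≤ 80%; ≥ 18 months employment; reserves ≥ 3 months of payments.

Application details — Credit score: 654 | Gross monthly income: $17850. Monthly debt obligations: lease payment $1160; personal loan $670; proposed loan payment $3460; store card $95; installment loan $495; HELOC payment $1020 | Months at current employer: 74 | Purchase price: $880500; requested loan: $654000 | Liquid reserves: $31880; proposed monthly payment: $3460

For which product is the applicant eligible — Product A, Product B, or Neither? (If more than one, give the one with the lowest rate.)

Product A

Total debts = (1,160 + 670 + 3,460 + 95 + 495 + 1,020) = 6,900; DTI = 6,900/17,850 = 38.7%.
LTV = 654,000/880,500 = 74.3%.
Reserves = 31,880/3,460 = 9.2 months.
Product A: score 654 ≥ 620; DTI 38.7% ≤ 40%; LTV 74.3% ≤ 110%; employment 74 ≥ 18 mo; reserves 9.2 ≥ 6 mo → qualifies.
Product B: score 654 < 660; DTI 38.7% ≤ 40%; LTV 74.3% ≤ 80%; employment 74 ≥ 18 mo; reserves 9.2 ≥ 3 mo → does not qualify.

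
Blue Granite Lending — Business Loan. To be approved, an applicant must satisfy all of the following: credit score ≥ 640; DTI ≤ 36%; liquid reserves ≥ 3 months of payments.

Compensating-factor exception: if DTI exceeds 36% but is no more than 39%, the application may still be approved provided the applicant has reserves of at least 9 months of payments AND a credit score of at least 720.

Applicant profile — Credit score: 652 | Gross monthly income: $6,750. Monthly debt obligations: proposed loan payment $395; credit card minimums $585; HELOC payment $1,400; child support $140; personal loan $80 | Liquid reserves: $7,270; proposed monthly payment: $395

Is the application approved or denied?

Denied

Credit score 652 ≥ 640 (meets base)
Total debts = (395 + 585 + 1,400 + 140 + 80) = 2,600. DTI: 2,600 ÷ 6,750 = 38.5%, over the 36% base limit.
Liquid reserves cover 7,270/395 = 18.4 months — ≥ 3 required
38.5% falls in the override range (36%–39%), so the compensating-factor test applies.
Override check — reserves: 18.4 mo (ok); score: 652 (below 720).
Override conditions not both satisfied; exception does not apply.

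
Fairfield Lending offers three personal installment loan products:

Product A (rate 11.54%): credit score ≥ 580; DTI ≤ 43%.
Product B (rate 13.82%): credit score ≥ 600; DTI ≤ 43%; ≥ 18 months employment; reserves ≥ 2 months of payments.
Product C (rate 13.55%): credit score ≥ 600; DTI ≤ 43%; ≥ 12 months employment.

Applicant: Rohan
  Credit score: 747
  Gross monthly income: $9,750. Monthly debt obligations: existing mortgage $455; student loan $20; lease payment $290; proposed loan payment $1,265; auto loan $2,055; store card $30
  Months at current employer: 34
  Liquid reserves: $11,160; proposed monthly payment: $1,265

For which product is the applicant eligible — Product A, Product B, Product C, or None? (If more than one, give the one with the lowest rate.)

Total debts = (455 + 20 + 290 + 1,265 + 2,055 + 30) = 4,115; DTI = 4,115/9,750 = 42.2%.
Reserves = 11,160/1,265 = 8.8 months.
Product A: score 747 ≥ 580; DTI 42.2% ≤ 43% → qualifies.
Product B: score 747 ≥ 600; DTI 42.2% ≤ 43%; employment 34 ≥ 18 mo; reserves 8.8 ≥ 2 mo → qualifies.
Product C: score 747 ≥ 600; DTI 42.2% ≤ 43%; employment 34 ≥ 12 mo → qualifies.
Qualifying: Product A, Product B, Product C. Lowest rate is 11.54% → Product A.

Product A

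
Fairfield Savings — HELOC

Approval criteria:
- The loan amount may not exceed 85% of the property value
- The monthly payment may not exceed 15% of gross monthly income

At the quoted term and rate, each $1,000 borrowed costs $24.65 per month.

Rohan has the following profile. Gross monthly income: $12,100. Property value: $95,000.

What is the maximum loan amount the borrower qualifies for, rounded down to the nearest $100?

Payment cap: 15% × $12,100 = $1,815/month.
At $24.65 per $1,000, that supports 1,815/24.65 × 1,000 ≈ $73,630 → $73,600.
LTV cap: 85% × $95,000 = $80,750 → $80,700.
Binding constraint: payment-to-income.

$73,600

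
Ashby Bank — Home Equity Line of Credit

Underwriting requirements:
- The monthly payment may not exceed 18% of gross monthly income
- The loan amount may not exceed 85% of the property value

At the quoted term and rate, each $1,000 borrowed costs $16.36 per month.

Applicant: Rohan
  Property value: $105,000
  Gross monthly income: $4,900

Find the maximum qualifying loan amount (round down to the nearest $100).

Payment cap: 18% × $4,900 = $882/month.
At $16.36 per $1,000, that supports 882/16.36 × 1,000 ≈ $53,911 → $53,900.
LTV cap: 85% × $105,000 = $89,250 → $89,200.
Binding constraint: payment-to-income.

$53,900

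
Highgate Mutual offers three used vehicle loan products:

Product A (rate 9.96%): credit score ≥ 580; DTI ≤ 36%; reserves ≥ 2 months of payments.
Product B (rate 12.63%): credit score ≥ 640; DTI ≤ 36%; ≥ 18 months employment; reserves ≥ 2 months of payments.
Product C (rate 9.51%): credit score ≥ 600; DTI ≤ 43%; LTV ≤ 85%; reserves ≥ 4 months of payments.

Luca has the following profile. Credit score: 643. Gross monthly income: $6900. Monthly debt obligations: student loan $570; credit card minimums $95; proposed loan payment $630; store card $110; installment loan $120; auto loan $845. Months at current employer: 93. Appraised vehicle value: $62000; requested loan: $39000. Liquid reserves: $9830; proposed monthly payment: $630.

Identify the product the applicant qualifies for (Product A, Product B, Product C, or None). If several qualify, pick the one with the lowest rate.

Product C

Total debts = (570 + 95 + 630 + 110 + 120 + 845) = 2,370; DTI = 2,370/6,900 = 34.3%.
LTV = 39,000/62,000 = 62.9%.
Reserves = 9,830/630 = 15.6 months.
Product A: score 643 ≥ 580; DTI 34.3% ≤ 36%; reserves 15.6 ≥ 2 mo → qualifies.
Product B: score 643 ≥ 640; DTI 34.3% ≤ 36%; employment 93 ≥ 18 mo; reserves 15.6 ≥ 2 mo → qualifies.
Product C: score 643 ≥ 600; DTI 34.3% ≤ 43%; LTV 62.9% ≤ 85%; reserves 15.6 ≥ 4 mo → qualifies.
Qualifying: Product A, Product B, Product C. Lowest rate is 9.51% → Product C.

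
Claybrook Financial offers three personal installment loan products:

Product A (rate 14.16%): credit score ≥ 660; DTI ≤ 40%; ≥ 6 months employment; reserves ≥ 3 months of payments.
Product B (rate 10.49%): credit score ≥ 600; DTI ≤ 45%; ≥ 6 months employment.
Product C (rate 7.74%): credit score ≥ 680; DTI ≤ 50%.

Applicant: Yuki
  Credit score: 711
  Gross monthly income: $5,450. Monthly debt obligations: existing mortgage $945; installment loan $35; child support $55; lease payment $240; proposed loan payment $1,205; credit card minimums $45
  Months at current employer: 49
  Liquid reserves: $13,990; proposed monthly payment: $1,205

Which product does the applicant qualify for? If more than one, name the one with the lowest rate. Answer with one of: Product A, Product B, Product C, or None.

Product C

Total debts = (945 + 35 + 55 + 240 + 1,205 + 45) = 2,525; DTI = 2,525/5,450 = 46.3%.
Reserves = 13,990/1,205 = 11.6 months.
Product A: score 711 ≥ 660; DTI 46.3% > 40%; employment 49 ≥ 6 mo; reserves 11.6 ≥ 3 mo → does not qualify.
Product B: score 711 ≥ 600; DTI 46.3% > 45%; employment 49 ≥ 6 mo → does not qualify.
Product C: score 711 ≥ 680; DTI 46.3% ≤ 50% → qualifies.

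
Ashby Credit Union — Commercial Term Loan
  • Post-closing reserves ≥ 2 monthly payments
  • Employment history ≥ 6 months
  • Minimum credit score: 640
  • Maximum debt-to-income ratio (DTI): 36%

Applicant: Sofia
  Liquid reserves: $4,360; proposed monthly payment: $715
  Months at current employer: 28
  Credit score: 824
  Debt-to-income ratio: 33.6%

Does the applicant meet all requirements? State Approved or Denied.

Approved

Reserves = 4,360/715 = 6.1 months ≥ 2
Employment 28 ≥ 6 months
Credit score 824 ≥ 640 (meets)
Debt-to-income 33.6% vs 36% cap — pass
All criteria satisfied.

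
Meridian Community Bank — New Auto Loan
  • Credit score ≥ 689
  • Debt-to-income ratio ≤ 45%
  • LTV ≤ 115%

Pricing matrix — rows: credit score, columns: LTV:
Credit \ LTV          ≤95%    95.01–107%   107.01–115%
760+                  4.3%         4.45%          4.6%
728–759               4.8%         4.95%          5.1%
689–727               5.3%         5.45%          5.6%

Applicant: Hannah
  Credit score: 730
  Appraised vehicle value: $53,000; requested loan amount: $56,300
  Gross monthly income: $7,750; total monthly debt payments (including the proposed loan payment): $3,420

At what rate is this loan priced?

Credit score 730 ≥ 689; Debt-to-income = 3,420/7,750 = 44.1% — meets 45% limit
LTV: 56,300 ÷ 53,000 = 106.2%, within 115% cap
Row: 730 falls in 728–759. Column: 106.2% falls in 95.01–107%. Rate = 4.95%.

4.95%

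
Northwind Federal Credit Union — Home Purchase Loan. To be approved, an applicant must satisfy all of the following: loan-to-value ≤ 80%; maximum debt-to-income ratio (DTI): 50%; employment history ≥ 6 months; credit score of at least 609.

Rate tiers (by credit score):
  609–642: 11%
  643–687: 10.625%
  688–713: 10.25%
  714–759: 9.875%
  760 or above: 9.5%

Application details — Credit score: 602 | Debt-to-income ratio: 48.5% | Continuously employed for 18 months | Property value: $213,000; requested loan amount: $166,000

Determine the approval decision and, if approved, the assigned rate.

Credit score 602 < 609 (below minimum)
DTI 48.5% is within the 50% limit
Employment 18 ≥ 6 months
LTV: 166,000 ÷ 213,000 = 77.9%, within 80% cap
Not all requirements met → denied.

Denied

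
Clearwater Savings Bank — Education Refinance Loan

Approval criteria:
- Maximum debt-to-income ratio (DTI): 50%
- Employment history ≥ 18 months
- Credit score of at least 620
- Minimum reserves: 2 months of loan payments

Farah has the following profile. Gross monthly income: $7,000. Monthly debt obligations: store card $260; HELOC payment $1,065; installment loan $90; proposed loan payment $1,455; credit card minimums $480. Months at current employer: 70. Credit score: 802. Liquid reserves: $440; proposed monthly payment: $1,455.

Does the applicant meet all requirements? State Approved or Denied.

Denied

Total monthly debts = (260 + 1,065 + 90 + 1,455 + 480) = 3,350. DTI = 3,350/7,000 = 47.9% ≤ 50%
Employment 70 ≥ 18 months
Credit score 802 ≥ 620 (meets)
Reserves = 440/1,455 = 0.3 months < 2
Fails on reserves.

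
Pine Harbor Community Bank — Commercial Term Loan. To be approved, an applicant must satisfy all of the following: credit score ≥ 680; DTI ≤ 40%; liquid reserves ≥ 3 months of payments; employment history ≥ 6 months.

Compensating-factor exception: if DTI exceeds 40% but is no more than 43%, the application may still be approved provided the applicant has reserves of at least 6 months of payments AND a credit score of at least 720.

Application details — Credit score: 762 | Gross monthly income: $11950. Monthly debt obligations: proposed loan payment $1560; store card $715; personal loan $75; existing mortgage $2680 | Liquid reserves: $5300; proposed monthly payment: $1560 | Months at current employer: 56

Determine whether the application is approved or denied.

Denied

Credit score 762 ≥ 680 (meets base)
Total debts = (1,560 + 715 + 75 + 2,680) = 5,030. DTI = 5,030/11,950 = 42.1% > 40% — standard DTI limit exceeded.
Reserves: 5,300 ÷ 1,560 = 3.4 months (meets 3-month minimum)
Employment 56 ≥ 6 months
DTI 42.1% is within the 40%–43% exception band; checking compensating factors.
Reserves 3.4 < 6 months; credit score 762 ≥ 720.
Override conditions not both satisfied; exception does not apply.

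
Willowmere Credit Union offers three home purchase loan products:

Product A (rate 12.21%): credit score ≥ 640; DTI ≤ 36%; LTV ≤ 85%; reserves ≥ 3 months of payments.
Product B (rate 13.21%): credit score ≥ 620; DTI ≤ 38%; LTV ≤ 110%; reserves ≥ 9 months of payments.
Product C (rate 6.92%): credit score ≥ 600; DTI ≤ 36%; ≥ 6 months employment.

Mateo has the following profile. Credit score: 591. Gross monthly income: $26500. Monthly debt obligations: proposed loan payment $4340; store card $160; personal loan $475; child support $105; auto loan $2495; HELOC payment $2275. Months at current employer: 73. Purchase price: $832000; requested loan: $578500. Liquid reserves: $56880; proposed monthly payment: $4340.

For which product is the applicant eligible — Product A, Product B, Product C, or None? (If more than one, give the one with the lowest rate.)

None

Total debts = (4,340 + 160 + 475 + 105 + 2,495 + 2,275) = 9,850; DTI = 9,850/26,500 = 37.2%.
LTV = 578,500/832,000 = 69.5%.
Reserves = 56,880/4,340 = 13.1 months.
Product A: score 591 < 640; DTI 37.2% > 36%; LTV 69.5% ≤ 85%; reserves 13.1 ≥ 3 mo → does not qualify.
Product B: score 591 < 620; DTI 37.2% ≤ 38%; LTV 69.5% ≤ 110%; reserves 13.1 ≥ 9 mo → does not qualify.
Product C: score 591 < 600; DTI 37.2% > 36%; employment 73 ≥ 6 mo → does not qualify.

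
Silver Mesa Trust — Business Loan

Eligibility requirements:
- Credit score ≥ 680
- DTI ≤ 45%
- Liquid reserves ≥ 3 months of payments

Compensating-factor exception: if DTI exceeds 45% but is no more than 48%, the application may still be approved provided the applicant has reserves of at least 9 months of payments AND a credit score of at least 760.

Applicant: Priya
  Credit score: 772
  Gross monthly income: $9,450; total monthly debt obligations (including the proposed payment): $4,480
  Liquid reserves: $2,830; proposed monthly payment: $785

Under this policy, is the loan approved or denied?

Denied

Credit score 772 ≥ 680 (meets base)
DTI: 4,480 ÷ 9,450 = 47.4%, over the 45% base limit.
Liquid reserves cover 2,830/785 = 3.6 months — ≥ 3 required
DTI 47.4% is within the 45%–48% exception band; checking compensating factors.
Override check — reserves: 3.6 mo (short of 9); score: 772 (ok).
Override conditions not both satisfied; exception does not apply.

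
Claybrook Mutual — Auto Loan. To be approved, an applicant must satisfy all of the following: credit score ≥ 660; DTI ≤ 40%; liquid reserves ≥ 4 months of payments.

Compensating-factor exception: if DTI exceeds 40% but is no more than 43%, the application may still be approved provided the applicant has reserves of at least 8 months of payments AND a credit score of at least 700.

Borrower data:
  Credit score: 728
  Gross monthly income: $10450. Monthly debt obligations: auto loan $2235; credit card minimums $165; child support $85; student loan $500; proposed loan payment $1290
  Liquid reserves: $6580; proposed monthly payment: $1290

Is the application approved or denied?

Denied

Credit score 728 ≥ 660 (meets base)
Total debts = (2,235 + 165 + 85 + 500 + 1,290) = 4,275. DTI = 4,275/10,450 = 40.9% > 40% — standard DTI limit exceeded.
Liquid reserves cover 6,580/1,290 = 5.1 months — ≥ 4 required
DTI 40.9% is within the 40%–43% exception band; checking compensating factors.
Reserves 5.1 < 8 months; credit score 728 ≥ 700.
Compensating-factor requirement not fully met.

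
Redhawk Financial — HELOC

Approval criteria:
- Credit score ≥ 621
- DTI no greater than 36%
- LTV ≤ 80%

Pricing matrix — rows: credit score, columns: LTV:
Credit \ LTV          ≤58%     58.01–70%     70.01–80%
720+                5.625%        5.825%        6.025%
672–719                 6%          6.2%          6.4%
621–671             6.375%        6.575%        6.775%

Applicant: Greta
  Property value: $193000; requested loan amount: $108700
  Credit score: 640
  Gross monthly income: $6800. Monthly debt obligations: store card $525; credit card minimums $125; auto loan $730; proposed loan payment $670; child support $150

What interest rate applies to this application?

Credit score 640 ≥ 621; Total monthly debts = (525 + 125 + 730 + 670 + 150) = 2,200. DTI = 2,200/6,800 = 32.4% ≤ 36%
LTV = 108,700/193,000 = 56.3% ≤ 80%
Row: 640 falls in 621–671. Column: 56.3% falls in ≤58%. Rate = 6.375%.

6.375%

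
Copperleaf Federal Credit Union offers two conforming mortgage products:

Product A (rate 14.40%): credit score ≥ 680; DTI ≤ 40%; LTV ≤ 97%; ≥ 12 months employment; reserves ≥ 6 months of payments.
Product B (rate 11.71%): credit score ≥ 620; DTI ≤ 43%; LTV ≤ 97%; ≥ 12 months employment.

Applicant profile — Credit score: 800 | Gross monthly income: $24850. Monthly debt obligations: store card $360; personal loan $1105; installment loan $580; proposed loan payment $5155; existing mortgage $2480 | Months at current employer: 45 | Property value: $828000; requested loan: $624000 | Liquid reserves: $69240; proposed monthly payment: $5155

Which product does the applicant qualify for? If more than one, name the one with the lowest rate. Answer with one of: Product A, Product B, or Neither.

Total debts = (360 + 1,105 + 580 + 5,155 + 2,480) = 9,680; DTI = 9,680/24,850 = 39%.
LTV = 624,000/828,000 = 75.4%.
Reserves = 69,240/5,155 = 13.4 months.
Product A: score 800 ≥ 680; DTI 39% ≤ 40%; LTV 75.4% ≤ 97%; employment 45 ≥ 12 mo; reserves 13.4 ≥ 6 mo → qualifies.
Product B: score 800 ≥ 620; DTI 39% ≤ 43%; LTV 75.4% ≤ 97%; employment 45 ≥ 12 mo → qualifies.
Qualifying: Product A, Product B. Lowest rate is 11.71% → Product B.

Product B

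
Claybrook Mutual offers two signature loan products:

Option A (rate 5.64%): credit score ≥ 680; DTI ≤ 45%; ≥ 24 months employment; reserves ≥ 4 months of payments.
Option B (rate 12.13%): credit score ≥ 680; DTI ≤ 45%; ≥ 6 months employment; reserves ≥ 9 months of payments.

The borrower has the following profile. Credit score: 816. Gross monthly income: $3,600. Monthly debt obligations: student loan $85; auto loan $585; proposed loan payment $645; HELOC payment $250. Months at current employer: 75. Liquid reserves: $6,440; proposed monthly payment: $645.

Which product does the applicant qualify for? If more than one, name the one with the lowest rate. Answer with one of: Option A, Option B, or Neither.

Total debts = (85 + 585 + 645 + 250) = 1,565; DTI = 1,565/3,600 = 43.5%.
Reserves = 6,440/645 = 10.0 months.
Option A: score 816 ≥ 680; DTI 43.5% ≤ 45%; employment 75 ≥ 24 mo; reserves 10.0 ≥ 4 mo → qualifies.
Option B: score 816 ≥ 680; DTI 43.5% ≤ 45%; employment 75 ≥ 6 mo; reserves 10.0 ≥ 9 mo → qualifies.
Qualifying: Option A, Option B. Lowest rate is 5.64% → Option A.

Option A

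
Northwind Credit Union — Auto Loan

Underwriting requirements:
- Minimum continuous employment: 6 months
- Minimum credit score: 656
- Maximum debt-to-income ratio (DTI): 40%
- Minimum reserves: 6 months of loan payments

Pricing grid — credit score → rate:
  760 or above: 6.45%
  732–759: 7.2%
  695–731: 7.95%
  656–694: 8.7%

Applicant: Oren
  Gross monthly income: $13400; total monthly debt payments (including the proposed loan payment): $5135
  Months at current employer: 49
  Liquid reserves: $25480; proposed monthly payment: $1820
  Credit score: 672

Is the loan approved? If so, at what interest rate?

Credit score 672 ≥ 656 (meets minimum)
Employment 49 ≥ 6 months
DTI = 5,135/13,400 = 38.3% ≤ 40%
Reserves = 25,480/1,820 = 14.0 months ≥ 6
All requirements met. Score 672 falls in the 656–694 tier → 8.7%.

Approved at 8.7%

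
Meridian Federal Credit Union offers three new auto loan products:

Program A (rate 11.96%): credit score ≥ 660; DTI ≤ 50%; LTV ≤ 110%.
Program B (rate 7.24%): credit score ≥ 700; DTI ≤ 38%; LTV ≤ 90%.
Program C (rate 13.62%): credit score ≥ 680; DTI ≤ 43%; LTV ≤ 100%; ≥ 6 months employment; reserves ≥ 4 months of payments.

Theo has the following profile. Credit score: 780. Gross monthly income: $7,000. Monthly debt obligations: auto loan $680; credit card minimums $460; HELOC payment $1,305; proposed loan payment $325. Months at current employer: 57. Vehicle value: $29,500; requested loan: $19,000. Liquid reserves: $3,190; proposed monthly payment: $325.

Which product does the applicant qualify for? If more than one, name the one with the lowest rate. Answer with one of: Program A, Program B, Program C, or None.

Program A

Total debts = (680 + 460 + 1,305 + 325) = 2,770; DTI = 2,770/7,000 = 39.6%.
LTV = 19,000/29,500 = 64.4%.
Reserves = 3,190/325 = 9.8 months.
Program A: score 780 ≥ 660; DTI 39.6% ≤ 50%; LTV 64.4% ≤ 110% → qualifies.
Program B: score 780 ≥ 700; DTI 39.6% > 38%; LTV 64.4% ≤ 90% → does not qualify.
Program C: score 780 ≥ 680; DTI 39.6% ≤ 43%; LTV 64.4% ≤ 100%; employment 57 ≥ 6 mo; reserves 9.8 ≥ 4 mo → qualifies.
Qualifying: Program A, Program C. Lowest rate is 11.96% → Program A.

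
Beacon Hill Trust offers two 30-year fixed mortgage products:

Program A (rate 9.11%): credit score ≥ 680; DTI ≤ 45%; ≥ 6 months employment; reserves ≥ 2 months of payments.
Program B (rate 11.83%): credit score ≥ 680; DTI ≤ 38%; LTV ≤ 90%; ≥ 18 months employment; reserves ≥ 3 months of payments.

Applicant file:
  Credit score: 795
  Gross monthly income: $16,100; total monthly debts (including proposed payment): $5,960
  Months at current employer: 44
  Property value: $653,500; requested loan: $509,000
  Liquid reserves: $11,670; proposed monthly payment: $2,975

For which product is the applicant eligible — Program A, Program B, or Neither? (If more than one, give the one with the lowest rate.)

Program A

DTI = 5,960/16,100 = 37%.
LTV = 509,000/653,500 = 77.9%.
Reserves = 11,670/2,975 = 3.9 months.
Program A: score 795 ≥ 680; DTI 37% ≤ 45%; employment 44 ≥ 6 mo; reserves 3.9 ≥ 2 mo → qualifies.
Program B: score 795 ≥ 680; DTI 37% ≤ 38%; LTV 77.9% ≤ 90%; employment 44 ≥ 18 mo; reserves 3.9 ≥ 3 mo → qualifies.
Qualifying: Program A, Program B. Lowest rate is 9.11% → Program A.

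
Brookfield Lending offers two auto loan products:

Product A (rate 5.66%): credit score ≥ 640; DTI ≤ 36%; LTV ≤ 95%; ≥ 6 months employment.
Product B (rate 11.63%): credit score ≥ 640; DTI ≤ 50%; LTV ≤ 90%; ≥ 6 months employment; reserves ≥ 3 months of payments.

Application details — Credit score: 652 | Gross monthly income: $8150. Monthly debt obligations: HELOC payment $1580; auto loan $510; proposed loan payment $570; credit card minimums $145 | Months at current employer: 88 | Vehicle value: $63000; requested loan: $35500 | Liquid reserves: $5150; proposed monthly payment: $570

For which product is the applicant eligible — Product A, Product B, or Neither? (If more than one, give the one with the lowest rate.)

Product A

Total debts = (1,580 + 510 + 570 + 145) = 2,805; DTI = 2,805/8,150 = 34.4%.
LTV = 35,500/63,000 = 56.3%.
Reserves = 5,150/570 = 9.0 months.
Product A: score 652 ≥ 640; DTI 34.4% ≤ 36%; LTV 56.3% ≤ 95%; employment 88 ≥ 6 mo → qualifies.
Product B: score 652 ≥ 640; DTI 34.4% ≤ 50%; LTV 56.3% ≤ 90%; employment 88 ≥ 6 mo; reserves 9.0 ≥ 3 mo → qualifies.
Qualifying: Product A, Product B. Lowest rate is 5.66% → Product A.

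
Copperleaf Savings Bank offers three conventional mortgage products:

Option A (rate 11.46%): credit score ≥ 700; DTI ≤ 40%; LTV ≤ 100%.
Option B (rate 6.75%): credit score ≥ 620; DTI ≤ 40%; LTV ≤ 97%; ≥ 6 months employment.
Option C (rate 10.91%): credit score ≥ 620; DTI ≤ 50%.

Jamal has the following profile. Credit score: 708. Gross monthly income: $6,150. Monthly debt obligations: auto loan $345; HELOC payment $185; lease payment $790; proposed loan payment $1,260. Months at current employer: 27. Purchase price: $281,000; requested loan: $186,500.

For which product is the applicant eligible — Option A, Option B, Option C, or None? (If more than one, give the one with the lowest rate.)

Total debts = (345 + 185 + 790 + 1,260) = 2,580; DTI = 2,580/6,150 = 42%.
LTV = 186,500/281,000 = 66.4%.
Option A: score 708 ≥ 700; DTI 42% > 40%; LTV 66.4% ≤ 100% → does not qualify.
Option B: score 708 ≥ 620; DTI 42% > 40%; LTV 66.4% ≤ 97%; employment 27 ≥ 6 mo → does not qualify.
Option C: score 708 ≥ 620; DTI 42% ≤ 50% → qualifies.

Option C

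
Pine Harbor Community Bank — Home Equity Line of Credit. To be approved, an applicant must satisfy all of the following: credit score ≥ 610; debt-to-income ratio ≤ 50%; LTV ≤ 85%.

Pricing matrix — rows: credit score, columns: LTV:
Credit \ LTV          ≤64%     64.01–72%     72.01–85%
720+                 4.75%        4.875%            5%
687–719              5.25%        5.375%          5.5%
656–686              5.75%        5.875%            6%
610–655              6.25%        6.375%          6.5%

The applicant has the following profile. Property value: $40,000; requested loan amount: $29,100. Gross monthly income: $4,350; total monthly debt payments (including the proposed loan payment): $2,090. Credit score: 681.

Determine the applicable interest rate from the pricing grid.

Credit score 681 ≥ 610; Debt-to-income = 2,090/4,350 = 48% — meets 50% limit
Loan-to-value = 29,100/40,000 = 72.8% — pass (85% max)
Score 681 is in the 656–686 band; LTV 72.8% is in the 72.01–85% band → 6%.

6%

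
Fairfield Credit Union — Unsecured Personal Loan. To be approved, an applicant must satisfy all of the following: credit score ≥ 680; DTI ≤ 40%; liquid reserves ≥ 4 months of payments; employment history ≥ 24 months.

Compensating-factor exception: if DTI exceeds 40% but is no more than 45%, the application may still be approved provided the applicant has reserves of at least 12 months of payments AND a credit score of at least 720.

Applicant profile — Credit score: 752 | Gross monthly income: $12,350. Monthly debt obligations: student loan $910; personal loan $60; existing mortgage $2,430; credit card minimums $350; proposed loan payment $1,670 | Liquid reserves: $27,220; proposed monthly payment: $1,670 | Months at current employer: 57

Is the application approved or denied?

Credit score 752 ≥ 680 (meets base)
Total debts = (910 + 60 + 2,430 + 350 + 1,670) = 5,420. DTI = 5,420/12,350 = 43.9% > 40% — standard DTI limit exceeded.
Liquid reserves cover 27,220/1,670 = 16.3 months — ≥ 4 required
Employment 57 ≥ 24 months
DTI 43.9% is within the 40%–45% exception band; checking compensating factors.
Override check — reserves: 16.3 mo (ok); score: 752 (ok).
Both compensating conditions met → exception applies.

Approved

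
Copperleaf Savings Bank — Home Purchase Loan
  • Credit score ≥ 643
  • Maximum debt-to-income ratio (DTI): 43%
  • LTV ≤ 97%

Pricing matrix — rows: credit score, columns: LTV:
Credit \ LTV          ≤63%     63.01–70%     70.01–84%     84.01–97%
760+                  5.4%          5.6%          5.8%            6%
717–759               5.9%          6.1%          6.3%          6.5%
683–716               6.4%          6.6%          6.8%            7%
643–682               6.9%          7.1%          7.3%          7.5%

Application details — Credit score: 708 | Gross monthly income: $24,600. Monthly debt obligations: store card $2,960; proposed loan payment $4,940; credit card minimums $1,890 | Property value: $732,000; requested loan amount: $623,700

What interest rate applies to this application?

Credit score 708 ≥ 643; Total monthly debts = (2,960 + 4,940 + 1,890) = 9,790. Debt-to-income = 9,790/24,600 = 39.8% — meets 43% limit
LTV = 623,700/732,000 = 85.2% ≤ 97%
Row: 708 falls in 683–716. Column: 85.2% falls in 84.01–97%. Rate = 7%.

7%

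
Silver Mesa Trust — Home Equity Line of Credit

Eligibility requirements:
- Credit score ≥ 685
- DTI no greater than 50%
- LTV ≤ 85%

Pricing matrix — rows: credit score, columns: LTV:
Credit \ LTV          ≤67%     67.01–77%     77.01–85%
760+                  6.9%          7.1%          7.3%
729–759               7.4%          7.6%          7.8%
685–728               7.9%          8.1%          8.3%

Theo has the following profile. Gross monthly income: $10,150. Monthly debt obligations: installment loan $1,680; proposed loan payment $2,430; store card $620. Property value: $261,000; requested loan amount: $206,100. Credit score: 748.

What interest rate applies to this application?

7.8%

Credit score 748 ≥ 685; Total monthly debts = (1,680 + 2,430 + 620) = 4,730. DTI: 4,730 ÷ 10,150 = 46.6%, within the 50% cap
LTV = 206,100/261,000 = 79% ≤ 85%
Score 748 is in the 729–759 band; LTV 79% is in the 77.01–85% band → 7.8%.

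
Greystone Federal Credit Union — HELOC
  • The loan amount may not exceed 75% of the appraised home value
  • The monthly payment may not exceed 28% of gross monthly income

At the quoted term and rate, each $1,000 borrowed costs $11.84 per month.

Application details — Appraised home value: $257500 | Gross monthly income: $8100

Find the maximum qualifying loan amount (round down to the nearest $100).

$191,500

Payment cap: 28% × $8,100 = $2,268/month.
At $11.84 per $1,000, that supports 2,268/11.84 × 1,000 ≈ $191,554 → $191,500.
LTV cap: 75% × $257,500 = $193,125 → $193,100.
Binding constraint: payment-to-income.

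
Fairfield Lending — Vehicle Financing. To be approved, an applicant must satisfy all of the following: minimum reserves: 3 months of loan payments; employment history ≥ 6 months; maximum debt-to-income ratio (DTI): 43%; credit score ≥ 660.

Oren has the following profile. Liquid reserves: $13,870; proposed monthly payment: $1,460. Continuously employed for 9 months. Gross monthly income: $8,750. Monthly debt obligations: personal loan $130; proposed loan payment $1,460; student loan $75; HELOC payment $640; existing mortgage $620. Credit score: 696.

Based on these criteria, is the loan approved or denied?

Approved

Reserves = 13,870/1,460 = 9.5 months ≥ 3
Employment 9 ≥ 6 months
Total monthly debts = (130 + 1,460 + 75 + 640 + 620) = 2,925. DTI: 2,925 ÷ 8,750 = 33.4%, within the 43% cap
Credit score 696 ≥ 660 (meets)
All criteria satisfied.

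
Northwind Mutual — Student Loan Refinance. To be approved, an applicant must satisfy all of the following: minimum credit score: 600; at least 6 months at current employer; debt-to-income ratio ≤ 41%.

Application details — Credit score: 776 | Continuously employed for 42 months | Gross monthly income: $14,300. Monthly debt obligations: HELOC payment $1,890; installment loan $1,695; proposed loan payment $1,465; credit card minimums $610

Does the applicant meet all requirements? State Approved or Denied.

Approved

Credit score 776 ≥ 600 (meets)
Employment 42 ≥ 6 months
Total monthly debts = (1,890 + 1,695 + 1,465 + 610) = 5,660. Debt-to-income = 5,660/14,300 = 39.6% — meets 41% limit
All criteria satisfied.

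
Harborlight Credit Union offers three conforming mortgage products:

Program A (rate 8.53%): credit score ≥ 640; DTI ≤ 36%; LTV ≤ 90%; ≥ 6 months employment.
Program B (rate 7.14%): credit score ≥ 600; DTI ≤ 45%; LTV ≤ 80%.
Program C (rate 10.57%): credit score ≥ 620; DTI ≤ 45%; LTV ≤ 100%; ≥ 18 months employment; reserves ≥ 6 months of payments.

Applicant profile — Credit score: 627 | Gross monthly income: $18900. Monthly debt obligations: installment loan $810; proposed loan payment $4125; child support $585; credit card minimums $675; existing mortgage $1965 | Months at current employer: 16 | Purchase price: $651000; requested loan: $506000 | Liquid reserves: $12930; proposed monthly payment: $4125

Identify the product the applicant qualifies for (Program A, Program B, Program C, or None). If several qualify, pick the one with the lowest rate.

Program B

Total debts = (810 + 4,125 + 585 + 675 + 1,965) = 8,160; DTI = 8,160/18,900 = 43.2%.
LTV = 506,000/651,000 = 77.7%.
Reserves = 12,930/4,125 = 3.1 months.
Program A: score 627 < 640; DTI 43.2% > 36%; LTV 77.7% ≤ 90%; employment 16 ≥ 6 mo → does not qualify.
Program B: score 627 ≥ 600; DTI 43.2% ≤ 45%; LTV 77.7% ≤ 80% → qualifies.
Program C: score 627 ≥ 620; DTI 43.2% ≤ 45%; LTV 77.7% ≤ 100%; employment 16 < 18 mo; reserves 3.1 < 6 mo → does not qualify.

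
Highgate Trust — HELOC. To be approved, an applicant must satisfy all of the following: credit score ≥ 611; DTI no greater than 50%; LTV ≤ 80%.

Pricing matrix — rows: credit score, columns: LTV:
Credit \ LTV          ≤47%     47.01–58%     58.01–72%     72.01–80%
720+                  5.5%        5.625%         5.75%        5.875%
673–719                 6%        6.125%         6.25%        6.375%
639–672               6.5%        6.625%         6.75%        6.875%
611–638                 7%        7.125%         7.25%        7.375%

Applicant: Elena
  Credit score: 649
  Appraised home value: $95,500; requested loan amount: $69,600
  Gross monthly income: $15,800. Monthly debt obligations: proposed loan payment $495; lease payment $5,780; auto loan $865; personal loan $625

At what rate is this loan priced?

6.875%

Credit score 649 ≥ 611; Total monthly debts = (495 + 5,780 + 865 + 625) = 7,765. DTI = 7,765/15,800 = 49.1% ≤ 50%
Loan-to-value = 69,600/95,500 = 72.9% — pass (80% max)
Credit 649 → row 639–672; LTV 72.9% → column 72.01–80%. Grid cell → 6.875%.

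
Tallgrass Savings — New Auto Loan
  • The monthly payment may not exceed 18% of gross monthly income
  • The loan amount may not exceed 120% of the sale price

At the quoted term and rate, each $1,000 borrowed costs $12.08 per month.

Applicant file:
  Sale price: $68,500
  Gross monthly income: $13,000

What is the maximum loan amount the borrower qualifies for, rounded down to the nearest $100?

$82,200

Payment cap: 18% × $13,000 = $2,340/month.
At $12.08 per $1,000, that supports 2,340/12.08 × 1,000 ≈ $193,708 → $193,700.
LTV cap: 120% × $68,500 = $82,200 → $82,200.
Binding constraint: loan-to-value.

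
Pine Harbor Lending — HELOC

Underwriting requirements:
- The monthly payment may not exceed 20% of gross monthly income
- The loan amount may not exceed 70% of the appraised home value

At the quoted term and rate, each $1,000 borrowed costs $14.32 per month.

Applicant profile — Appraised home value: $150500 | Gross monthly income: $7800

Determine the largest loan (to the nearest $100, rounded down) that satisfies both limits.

$105,300

Payment cap: 20% × $7,800 = $1,560/month.
At $14.32 per $1,000, that supports 1,560/14.32 × 1,000 ≈ $108,938 → $108,900.
LTV cap: 70% × $150,500 = $105,350 → $105,300.
Binding constraint: loan-to-value.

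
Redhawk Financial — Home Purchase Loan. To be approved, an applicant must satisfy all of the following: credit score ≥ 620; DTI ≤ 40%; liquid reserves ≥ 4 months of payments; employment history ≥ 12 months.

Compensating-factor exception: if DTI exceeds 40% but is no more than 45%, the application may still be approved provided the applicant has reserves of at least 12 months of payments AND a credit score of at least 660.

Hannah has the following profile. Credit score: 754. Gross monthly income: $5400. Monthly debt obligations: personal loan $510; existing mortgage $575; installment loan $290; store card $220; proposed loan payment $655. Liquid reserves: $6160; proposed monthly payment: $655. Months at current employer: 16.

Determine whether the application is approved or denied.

Denied

Credit score 754 ≥ 620 (meets base)
Total debts = (510 + 575 + 290 + 220 + 655) = 2,250. DTI: 2,250 ÷ 5,400 = 41.7%, over the 40% base limit.
Liquid reserves cover 6,160/655 = 9.4 months — ≥ 4 required
Employment 16 ≥ 12 months
DTI 41.7% is within the 40%–45% exception band; checking compensating factors.
Override check — reserves: 9.4 mo (short of 12); score: 754 (ok).
Override conditions not both satisfied; exception does not apply.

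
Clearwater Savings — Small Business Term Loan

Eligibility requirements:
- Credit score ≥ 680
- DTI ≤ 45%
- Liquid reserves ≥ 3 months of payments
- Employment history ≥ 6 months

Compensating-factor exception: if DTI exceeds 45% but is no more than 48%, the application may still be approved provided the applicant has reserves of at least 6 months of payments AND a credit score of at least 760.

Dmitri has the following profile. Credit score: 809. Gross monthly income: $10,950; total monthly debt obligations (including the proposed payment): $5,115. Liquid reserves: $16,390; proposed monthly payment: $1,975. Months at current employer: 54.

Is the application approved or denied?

Approved

Credit score 809 ≥ 680 (meets base)
DTI: 5,115 ÷ 10,950 = 46.7%, over the 45% base limit.
Liquid reserves cover 16,390/1,975 = 8.3 months — ≥ 3 required
Employment 54 ≥ 6 months
DTI 46.7% is within the 45%–48% exception band; checking compensating factors.
Reserves 8.3 ≥ 6 months; credit score 809 ≥ 760.
Both override conditions satisfied; DTI exception granted.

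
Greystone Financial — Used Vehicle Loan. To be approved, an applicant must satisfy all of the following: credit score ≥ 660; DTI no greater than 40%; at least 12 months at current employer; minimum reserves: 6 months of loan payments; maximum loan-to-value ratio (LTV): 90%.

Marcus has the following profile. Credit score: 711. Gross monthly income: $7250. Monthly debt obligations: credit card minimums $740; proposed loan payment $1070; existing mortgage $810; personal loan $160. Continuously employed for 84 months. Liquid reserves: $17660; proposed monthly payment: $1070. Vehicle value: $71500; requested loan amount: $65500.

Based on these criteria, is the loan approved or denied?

Credit score 711 ≥ 660 (meets)
Total monthly debts = (740 + 1,070 + 810 + 160) = 2,780. DTI: 2,780 ÷ 7,250 = 38.3%, within the 40% cap
Employment 84 ≥ 12 months
Liquid reserves cover 17,660/1,070 = 16.5 months — ≥ 6 required
LTV = 65,500/71,500 = 91.6% > 90%
Fails on LTV.

Denied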